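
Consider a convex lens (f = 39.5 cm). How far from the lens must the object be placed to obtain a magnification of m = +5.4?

m = −d_i/d_o ⇒ d_i = −m·d_o.
1/f = 1/d_o + 1/d_i = 1/d_o − 1/(m·d_o) = (1 − 1/m)/d_o, so d_o = f(1 − 1/m) = (39.50)(1 − 1/(+5.4)) = 32.2 cm.

32.2 cm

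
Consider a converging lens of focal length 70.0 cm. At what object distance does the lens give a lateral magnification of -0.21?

403 cm

m = −d_i/d_o ⇒ d_i = −m·d_o.
1/f = 1/d_o + 1/d_i = 1/d_o − 1/(m·d_o) = (1 − 1/m)/d_o, so d_o = f(1 − 1/m) = (70.00)(1 − 1/(-0.21)) = 403 cm.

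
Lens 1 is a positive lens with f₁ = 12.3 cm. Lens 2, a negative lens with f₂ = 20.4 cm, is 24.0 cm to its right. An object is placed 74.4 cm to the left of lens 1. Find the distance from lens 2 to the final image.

6.37 cm

Lens 1: 1/d_i1 = 1/f₁ − 1/d_o1 = 1/(12.3) − 1/(74.4) = 0.06786, so d_i1 = 14.74 cm.
The intermediate image is 14.74 cm to the right of lens 1, which is 24.0 − (14.74) = 9.260 cm to the left of lens 2, so d_o2 = +9.260 cm.
Lens 2 is diverging, so f₂ = −20.4 cm.
Lens 2: 1/d_i2 = 1/f₂ − 1/d_o2 = 1/(-20.4) − 1/(9.260) = -0.1570, so d_i2 = -6.37 cm.
The final image is virtual, 6.37 cm to the left of lens 2 (overall magnification ≈ -0.14).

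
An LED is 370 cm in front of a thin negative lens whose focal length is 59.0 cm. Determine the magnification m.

For a negative lens, f = -59.0 cm.
1/d_i = 1/f − 1/d_o = 1/(-59.00) − 1/(370) = -0.01965, so d_i = -50.89 cm.
m = −d_i/d_o = −(-50.89)/(370) = +0.138.
The image is virtual, upright and reduced, on the same side as the object.

m = +0.138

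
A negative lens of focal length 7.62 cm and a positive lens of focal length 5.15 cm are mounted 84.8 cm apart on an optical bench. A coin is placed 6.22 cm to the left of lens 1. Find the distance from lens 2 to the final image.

Lens 1 is diverging, so f₁ = −7.62 cm.
Lens 1: 1/d_i1 = 1/f₁ − 1/d_o1 = 1/(-7.62) − 1/(6.22) = -0.2920, so d_i1 = -3.425 cm.
The intermediate image is 3.425 cm to the left of lens 1 (virtual), which is 84.8 − (-3.425) = 88.22 cm to the left of lens 2, so d_o2 = +88.22 cm.
Lens 2: 1/d_i2 = 1/f₂ − 1/d_o2 = 1/(5.15) − 1/(88.22) = 0.1828, so d_i2 = 5.47 cm.
The final image is real, 5.47 cm to the right of lens 2 (overall magnification ≈ -0.034).

5.47 cm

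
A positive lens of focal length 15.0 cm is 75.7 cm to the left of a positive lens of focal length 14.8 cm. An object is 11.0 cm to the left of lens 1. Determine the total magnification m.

Lens 1: 1/d_i1 = 1/(15.0) − 1/(11.0) = -0.02424, so d_i1 = -41.25 cm; m₁ = −d_i1/d_o1 = +3.750.
d_o2 = 75.7 − (-41.25) = 117.0 cm.
Lens 2: 1/d_i2 = 1/(14.8) − 1/(117.0) = 0.05902, so d_i2 = 16.94 cm; m₂ = −d_i2/d_o2 = -0.1448.
m = m₁·m₂ = (+3.750)(-0.1448) = -0.543.

m = -0.543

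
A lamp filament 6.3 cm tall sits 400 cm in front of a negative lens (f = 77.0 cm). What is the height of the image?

For a negative lens, f = -77.0 cm.
1/d_i = 1/f − 1/d_o = 1/(-77.00) − 1/(400) = -0.01549, so d_i = -64.57 cm.
m = −d_i/d_o = +0.1614.
|h_i| = |m|·h_o = 0.1614 × 6.3 = 1.02 cm. The image is virtual, upright and reduced, on the same side as the object.

1.02 cm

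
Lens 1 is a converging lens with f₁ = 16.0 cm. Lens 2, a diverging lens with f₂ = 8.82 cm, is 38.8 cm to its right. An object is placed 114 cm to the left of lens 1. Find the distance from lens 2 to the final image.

Lens 1: 1/d_i1 = 1/f₁ − 1/d_o1 = 1/(16.0) − 1/(114) = 0.05373, so d_i1 = 18.61 cm.
The intermediate image is 18.61 cm to the right of lens 1, which is 38.8 − (18.61) = 20.19 cm to the left of lens 2, so d_o2 = +20.19 cm.
Lens 2 is diverging, so f₂ = −8.82 cm.
Lens 2: 1/d_i2 = 1/f₂ − 1/d_o2 = 1/(-8.82) − 1/(20.19) = -0.1629, so d_i2 = -6.14 cm.
The final image is virtual, 6.14 cm to the left of lens 2 (overall magnification ≈ -0.050).

6.14 cm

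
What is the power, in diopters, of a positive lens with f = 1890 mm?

P = +0.529 D

f = 189 cm = 1.89 m.
P = 1/f = 1/(1.89 m) = +0.529 D.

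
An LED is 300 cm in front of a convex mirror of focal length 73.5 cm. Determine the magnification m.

m = +0.197

For a convex mirror, f = -73.5 cm.
1/d_i = 1/f − 1/d_o = 1/(-73.50) − 1/(300) = -0.01694, so d_i = -59.04 cm.
m = −d_i/d_o = −(-59.04)/(300) = +0.197.
The image is virtual, upright and reduced, behind the mirror.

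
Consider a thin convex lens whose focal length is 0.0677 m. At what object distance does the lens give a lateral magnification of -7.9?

0.0763 m

m = −d_i/d_o ⇒ d_i = −m·d_o.
1/f = 1/d_o + 1/d_i = 1/d_o − 1/(m·d_o) = (1 − 1/m)/d_o, so d_o = f(1 − 1/m) = (0.06770)(1 − 1/(-7.9)) = 0.0763 m.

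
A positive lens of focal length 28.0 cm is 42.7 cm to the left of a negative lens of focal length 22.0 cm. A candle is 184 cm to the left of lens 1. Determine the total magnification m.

m = -0.125

Lens 1: 1/d_i1 = 1/(28.0) − 1/(184) = 0.03028, so d_i1 = 33.03 cm; m₁ = −d_i1/d_o1 = -0.1795.
d_o2 = 42.7 − (33.03) = 9.670 cm.
f₂ = −22.0 cm (diverging).
Lens 2: 1/d_i2 = 1/(-22.0) − 1/(9.670) = -0.1489, so d_i2 = -6.717 cm; m₂ = −d_i2/d_o2 = +0.6947.
m = m₁·m₂ = (-0.1795)(+0.6947) = -0.125.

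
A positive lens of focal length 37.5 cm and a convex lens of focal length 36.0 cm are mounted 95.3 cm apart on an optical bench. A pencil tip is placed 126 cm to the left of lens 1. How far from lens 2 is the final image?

Lens 1: 1/d_i1 = 1/f₁ − 1/d_o1 = 1/(37.5) − 1/(126) = 0.01873, so d_i1 = 53.39 cm.
The intermediate image is 53.39 cm to the right of lens 1, which is 95.3 − (53.39) = 41.91 cm to the left of lens 2, so d_o2 = +41.91 cm.
Lens 2: 1/d_i2 = 1/f₂ − 1/d_o2 = 1/(36.0) − 1/(41.91) = 0.003917, so d_i2 = 255 cm.
The final image is real, 255 cm to the right of lens 2 (overall magnification ≈ 2.6).

255 cm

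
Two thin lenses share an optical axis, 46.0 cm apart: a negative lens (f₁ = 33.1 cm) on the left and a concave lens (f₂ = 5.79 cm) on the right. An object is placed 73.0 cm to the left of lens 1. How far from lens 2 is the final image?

Lens 1 is diverging, so f₁ = −33.1 cm.
Lens 1: 1/d_i1 = 1/f₁ − 1/d_o1 = 1/(-33.1) − 1/(73.0) = -0.04391, so d_i1 = -22.77 cm.
The intermediate image is 22.77 cm to the left of lens 1 (virtual), which is 46.0 − (-22.77) = 68.77 cm to the left of lens 2, so d_o2 = +68.77 cm.
Lens 2 is diverging, so f₂ = −5.79 cm.
Lens 2: 1/d_i2 = 1/f₂ − 1/d_o2 = 1/(-5.79) − 1/(68.77) = -0.1873, so d_i2 = -5.34 cm.
The final image is virtual, 5.34 cm to the left of lens 2 (overall magnification ≈ 0.024).

5.34 cm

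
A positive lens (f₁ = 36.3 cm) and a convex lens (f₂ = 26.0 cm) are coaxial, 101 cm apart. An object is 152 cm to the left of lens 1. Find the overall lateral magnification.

m = +0.299

Lens 1: 1/d_i1 = 1/(36.3) − 1/(152) = 0.02097, so d_i1 = 47.69 cm; m₁ = −d_i1/d_o1 = -0.3137.
d_o2 = 101 − (47.69) = 53.31 cm.
Lens 2: 1/d_i2 = 1/(26.0) − 1/(53.31) = 0.01970, so d_i2 = 50.75 cm; m₂ = −d_i2/d_o2 = -0.9520.
m = m₁·m₂ = (-0.3137)(-0.9520) = +0.299.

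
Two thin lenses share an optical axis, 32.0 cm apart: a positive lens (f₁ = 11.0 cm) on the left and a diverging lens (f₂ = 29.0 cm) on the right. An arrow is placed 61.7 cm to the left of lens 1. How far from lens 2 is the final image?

Lens 1: 1/d_i1 = 1/f₁ − 1/d_o1 = 1/(11.0) − 1/(61.7) = 0.07470, so d_i1 = 13.39 cm.
The intermediate image is 13.39 cm to the right of lens 1, which is 32.0 − (13.39) = 18.61 cm to the left of lens 2, so d_o2 = +18.61 cm.
Lens 2 is diverging, so f₂ = −29.0 cm.
Lens 2: 1/d_i2 = 1/f₂ − 1/d_o2 = 1/(-29.0) − 1/(18.61) = -0.08822, so d_i2 = -11.3 cm.
The final image is virtual, 11.3 cm to the left of lens 2 (overall magnification ≈ -0.13).

11.3 cm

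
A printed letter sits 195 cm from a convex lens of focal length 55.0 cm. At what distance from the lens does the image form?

Thin-lens equation: 1/v = 1/f − 1/u = 1/(55.00) − 1/(195) = 0.01818 − 0.005128 = 0.01305, so v = 76.6 cm.
The image is real, inverted and reduced, on the far side of the lens.

76.6 cm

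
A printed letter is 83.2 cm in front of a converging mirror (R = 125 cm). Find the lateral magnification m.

f = R/2 = 125/2 = 62.50 cm.
1/d_i = 1/f − 1/d_o = 1/(62.50) − 1/(83.2) = 0.003981, so d_i = 251.2 cm.
m = −d_i/d_o = −(251.2)/(83.2) = -3.02.
The image is real, inverted and enlarged, in front of the mirror.

m = -3.02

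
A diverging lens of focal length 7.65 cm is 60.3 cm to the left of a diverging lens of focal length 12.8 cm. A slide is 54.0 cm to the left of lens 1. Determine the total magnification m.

m = +0.0199

f₁ = −7.65 cm (diverging).
Lens 1: 1/d_i1 = 1/(-7.65) − 1/(54.0) = -0.1492, so d_i1 = -6.701 cm; m₁ = −d_i1/d_o1 = +0.1241.
d_o2 = 60.3 − (-6.701) = 67.00 cm.
f₂ = −12.8 cm (diverging).
Lens 2: 1/d_i2 = 1/(-12.8) − 1/(67.00) = -0.09305, so d_i2 = -10.75 cm; m₂ = −d_i2/d_o2 = +0.1604.
m = m₁·m₂ = (+0.1241)(+0.1604) = +0.0199.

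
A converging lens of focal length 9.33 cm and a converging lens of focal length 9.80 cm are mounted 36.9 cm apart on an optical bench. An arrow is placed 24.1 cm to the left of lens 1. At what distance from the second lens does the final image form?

Lens 1: 1/d_i1 = 1/f₁ − 1/d_o1 = 1/(9.33) − 1/(24.1) = 0.06569, so d_i1 = 15.22 cm.
The intermediate image is 15.22 cm to the right of lens 1, which is 36.9 − (15.22) = 21.68 cm to the left of lens 2, so d_o2 = +21.68 cm.
Lens 2: 1/d_i2 = 1/f₂ − 1/d_o2 = 1/(9.80) − 1/(21.68) = 0.05592, so d_i2 = 17.9 cm.
The final image is real, 17.9 cm to the right of lens 2 (overall magnification ≈ 0.52).

17.9 cm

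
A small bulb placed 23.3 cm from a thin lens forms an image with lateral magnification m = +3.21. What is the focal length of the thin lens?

f = 33.8 cm (converging)

m = −d_i/d_o ⇒ d_i = −m·d_o = −(+3.21)·(23.3) = -74.79 cm.
1/f = 1/d_o + 1/d_i = 1/(23.3) + 1/(-74.79) = 0.02955, so f = 33.8 cm.
Since f is positive, the thin lens is converging.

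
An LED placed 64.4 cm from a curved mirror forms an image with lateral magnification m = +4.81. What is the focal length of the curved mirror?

m = −d_i/d_o ⇒ d_i = −m·d_o = −(+4.81)·(64.4) = -309.8 cm.
1/f = 1/d_o + 1/d_i = 1/(64.4) + 1/(-309.8) = 0.01230, so f = 81.3 cm.
Since f is positive, the curved mirror is concave.

f = 81.3 cm (concave)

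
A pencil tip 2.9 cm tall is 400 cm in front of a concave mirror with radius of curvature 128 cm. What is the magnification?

f = R/2 = 128/2 = 64.00 cm.
1/d_i = 1/f − 1/d_o = 1/(64.00) − 1/(400) = 0.01312, so d_i = 76.19 cm.
m = −d_i/d_o = −(76.19)/(400) = -0.190.
The image is real, inverted and reduced, in front of the mirror.

m = -0.190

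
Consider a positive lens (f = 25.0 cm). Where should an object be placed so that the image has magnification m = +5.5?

20.5 cm

m = −d_i/d_o ⇒ d_i = −m·d_o.
1/f = 1/d_o + 1/d_i = 1/d_o − 1/(m·d_o) = (1 − 1/m)/d_o, so d_o = f(1 − 1/m) = (25.00)(1 − 1/(+5.5)) = 20.5 cm.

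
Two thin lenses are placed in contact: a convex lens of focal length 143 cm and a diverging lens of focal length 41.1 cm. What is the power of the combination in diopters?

P = -1.73 D

P₁ = 1/f₁ = 1/(1.43 m) = +0.6993 D; P₂ = 1/f₂ = 1/(-0.411 m) = -2.433 D.
For thin lenses in contact, P = P₁ + P₂ = (+0.6993) + (-2.433) = -1.73 D.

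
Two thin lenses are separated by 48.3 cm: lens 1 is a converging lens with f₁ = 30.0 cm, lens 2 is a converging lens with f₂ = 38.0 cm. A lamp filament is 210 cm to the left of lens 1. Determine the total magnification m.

Lens 1: 1/d_i1 = 1/(30.0) − 1/(210) = 0.02857, so d_i1 = 35.00 cm; m₁ = −d_i1/d_o1 = -0.1667.
d_o2 = 48.3 − (35.00) = 13.30 cm.
Lens 2: 1/d_i2 = 1/(38.0) − 1/(13.30) = -0.04887, so d_i2 = -20.46 cm; m₂ = −d_i2/d_o2 = +1.538.
m = m₁·m₂ = (-0.1667)(+1.538) = -0.256.

m = -0.256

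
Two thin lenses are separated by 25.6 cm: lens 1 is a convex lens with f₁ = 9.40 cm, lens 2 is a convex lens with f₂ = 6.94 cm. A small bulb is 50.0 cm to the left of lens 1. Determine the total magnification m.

m = +0.227

Lens 1: 1/d_i1 = 1/(9.40) − 1/(50.0) = 0.08638, so d_i1 = 11.58 cm; m₁ = −d_i1/d_o1 = -0.2316.
d_o2 = 25.6 − (11.58) = 14.02 cm.
Lens 2: 1/d_i2 = 1/(6.94) − 1/(14.02) = 0.07277, so d_i2 = 13.74 cm; m₂ = −d_i2/d_o2 = -0.9802.
m = m₁·m₂ = (-0.2316)(-0.9802) = +0.227.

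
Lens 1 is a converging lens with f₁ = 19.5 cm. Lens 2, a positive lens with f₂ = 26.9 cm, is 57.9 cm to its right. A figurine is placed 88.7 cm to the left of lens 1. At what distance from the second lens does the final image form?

Lens 1: 1/d_i1 = 1/f₁ − 1/d_o1 = 1/(19.5) − 1/(88.7) = 0.04001, so d_i1 = 24.99 cm.
The intermediate image is 24.99 cm to the right of lens 1, which is 57.9 − (24.99) = 32.91 cm to the left of lens 2, so d_o2 = +32.91 cm.
Lens 2: 1/d_i2 = 1/f₂ − 1/d_o2 = 1/(26.9) − 1/(32.91) = 0.006789, so d_i2 = 147 cm.
The final image is real, 147 cm to the right of lens 2 (overall magnification ≈ 1.3).

147 cm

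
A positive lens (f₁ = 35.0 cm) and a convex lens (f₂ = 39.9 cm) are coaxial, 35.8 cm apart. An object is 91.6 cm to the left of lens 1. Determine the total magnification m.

Lens 1: 1/d_i1 = 1/(35.0) − 1/(91.6) = 0.01765, so d_i1 = 56.64 cm; m₁ = −d_i1/d_o1 = -0.6183.
d_o2 = 35.8 − (56.64) = -20.84 cm (virtual object).
Lens 2: 1/d_i2 = 1/(39.9) − 1/(-20.84) = 0.07305, so d_i2 = 13.69 cm; m₂ = −d_i2/d_o2 = +0.6569.
m = m₁·m₂ = (-0.6183)(+0.6569) = -0.406.

m = -0.406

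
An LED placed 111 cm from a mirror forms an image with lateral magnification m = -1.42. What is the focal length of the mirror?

f = 65.1 cm (concave)

m = −d_i/d_o ⇒ d_i = −m·d_o = −(-1.42)·(111) = 157.6 cm.
1/f = 1/d_o + 1/d_i = 1/(111) + 1/(157.6) = 0.01535, so f = 65.1 cm.
Since f is positive, the mirror is concave.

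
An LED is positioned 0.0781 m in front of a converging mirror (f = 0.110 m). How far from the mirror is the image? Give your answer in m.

0.269 m

Mirror equation: 1/q = 1/f − 1/p = 1/(0.1100) − 1/(0.0781) = 9.091 − 12.80 = -3.713, so q = -0.269 m.
The image is virtual, upright and enlarged, behind the mirror.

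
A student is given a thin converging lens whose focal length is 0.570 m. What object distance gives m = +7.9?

m = −d_i/d_o ⇒ d_i = −m·d_o.
1/f = 1/d_o + 1/d_i = 1/d_o − 1/(m·d_o) = (1 − 1/m)/d_o, so d_o = f(1 − 1/m) = (0.5700)(1 − 1/(+7.9)) = 0.498 m.

0.498 m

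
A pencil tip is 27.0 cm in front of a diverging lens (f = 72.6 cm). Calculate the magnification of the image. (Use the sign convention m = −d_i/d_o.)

For a diverging lens, f = -72.6 cm.
1/d_i = 1/f − 1/d_o = 1/(-72.60) − 1/(27.0) = -0.05081, so d_i = -19.68 cm.
m = −d_i/d_o = −(-19.68)/(27.0) = +0.729.
The image is virtual, upright and reduced, on the same side as the object.

m = +0.729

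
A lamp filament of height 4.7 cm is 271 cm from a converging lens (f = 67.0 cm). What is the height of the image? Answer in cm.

1/d_i = 1/f − 1/d_o = 1/(67.00) − 1/(271) = 0.01124, so d_i = 89.00 cm.
m = −d_i/d_o = -0.3284.
|h_i| = |m|·h_o = 0.3284 × 4.7 = 1.54 cm. The image is real, inverted and reduced, on the far side of the lens.

1.54 cm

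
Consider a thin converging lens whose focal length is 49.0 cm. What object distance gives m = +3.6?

m = −d_i/d_o ⇒ d_i = −m·d_o.
1/f = 1/d_o + 1/d_i = 1/d_o − 1/(m·d_o) = (1 − 1/m)/d_o, so d_o = f(1 − 1/m) = (49.00)(1 − 1/(+3.6)) = 35.4 cm.

35.4 cm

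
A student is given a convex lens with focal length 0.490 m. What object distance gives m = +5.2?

0.396 m

m = −d_i/d_o ⇒ d_i = −m·d_o.
1/f = 1/d_o + 1/d_i = 1/d_o − 1/(m·d_o) = (1 − 1/m)/d_o, so d_o = f(1 − 1/m) = (0.4900)(1 − 1/(+5.2)) = 0.396 m.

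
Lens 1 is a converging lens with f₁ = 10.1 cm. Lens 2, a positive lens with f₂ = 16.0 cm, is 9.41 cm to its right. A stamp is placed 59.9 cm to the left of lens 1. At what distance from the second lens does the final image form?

Lens 1: 1/d_i1 = 1/f₁ − 1/d_o1 = 1/(10.1) − 1/(59.9) = 0.08232, so d_i1 = 12.15 cm.
The intermediate image is 12.15 cm to the right of lens 1, which lies 2.740 cm to the right of lens 2 — a virtual object — so d_o2 = −2.740 cm.
Lens 2: 1/d_i2 = 1/f₂ − 1/d_o2 = 1/(16.0) − 1/(-2.740) = 0.4275, so d_i2 = 2.34 cm.
The final image is real, 2.34 cm to the right of lens 2 (overall magnification ≈ -0.17).

2.34 cm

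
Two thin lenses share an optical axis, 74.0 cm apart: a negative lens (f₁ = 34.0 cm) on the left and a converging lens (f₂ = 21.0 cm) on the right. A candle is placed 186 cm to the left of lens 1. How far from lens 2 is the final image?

Lens 1 is diverging, so f₁ = −34.0 cm.
Lens 1: 1/d_i1 = 1/f₁ − 1/d_o1 = 1/(-34.0) − 1/(186) = -0.03479, so d_i1 = -28.75 cm.
The intermediate image is 28.75 cm to the left of lens 1 (virtual), which is 74.0 − (-28.75) = 102.8 cm to the left of lens 2, so d_o2 = +102.8 cm.
Lens 2: 1/d_i2 = 1/f₂ − 1/d_o2 = 1/(21.0) − 1/(102.8) = 0.03789, so d_i2 = 26.4 cm.
The final image is real, 26.4 cm to the right of lens 2 (overall magnification ≈ -0.040).

26.4 cm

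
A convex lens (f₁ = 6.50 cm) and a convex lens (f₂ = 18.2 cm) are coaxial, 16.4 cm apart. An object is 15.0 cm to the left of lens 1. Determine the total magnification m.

Lens 1: 1/d_i1 = 1/(6.50) − 1/(15.0) = 0.08718, so d_i1 = 11.47 cm; m₁ = −d_i1/d_o1 = -0.7647.
d_o2 = 16.4 − (11.47) = 4.930 cm.
Lens 2: 1/d_i2 = 1/(18.2) − 1/(4.930) = -0.1479, so d_i2 = -6.762 cm; m₂ = −d_i2/d_o2 = +1.372.
m = m₁·m₂ = (-0.7647)(+1.372) = -1.05.

m = -1.05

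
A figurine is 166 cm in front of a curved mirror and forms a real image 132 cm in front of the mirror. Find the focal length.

Real image ⇒ d_i = +132 cm.
1/f = 1/d_o + 1/d_i = 1/(166) + 1/(132) = 0.01360, so f = 73.5 cm.
Since f is positive, the curved mirror is concave.

f = 73.5 cm (concave)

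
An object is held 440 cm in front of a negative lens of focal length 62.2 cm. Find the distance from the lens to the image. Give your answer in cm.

54.5 cm

For a negative lens, f = -62.2 cm.
Thin-lens equation: 1/d_i = 1/f − 1/d_o = 1/(-62.20) − 1/(440) = -0.01608 − 0.002273 = -0.01835, so d_i = -54.5 cm.
The image is virtual, upright and reduced, on the same side as the object.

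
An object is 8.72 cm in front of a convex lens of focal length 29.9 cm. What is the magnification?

1/d_i = 1/f − 1/d_o = 1/(29.90) − 1/(8.72) = -0.08123, so d_i = -12.31 cm.
m = −d_i/d_o = −(-12.31)/(8.72) = +1.41.
The image is virtual, upright and enlarged, on the same side as the object.

m = +1.41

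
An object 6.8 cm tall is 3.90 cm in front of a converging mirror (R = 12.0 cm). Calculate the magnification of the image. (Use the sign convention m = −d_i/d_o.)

m = +2.86

f = R/2 = 12.0/2 = 6.000 cm.
1/d_i = 1/f − 1/d_o = 1/(6.000) − 1/(3.90) = -0.08974, so d_i = -11.14 cm.
m = −d_i/d_o = −(-11.14)/(3.90) = +2.86.
The image is virtual, upright and enlarged, behind the mirror.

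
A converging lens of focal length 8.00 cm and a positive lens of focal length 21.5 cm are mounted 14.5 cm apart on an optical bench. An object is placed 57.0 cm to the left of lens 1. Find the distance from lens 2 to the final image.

Lens 1: 1/d_i1 = 1/f₁ − 1/d_o1 = 1/(8.00) − 1/(57.0) = 0.1075, so d_i1 = 9.306 cm.
The intermediate image is 9.306 cm to the right of lens 1, which is 14.5 − (9.306) = 5.194 cm to the left of lens 2, so d_o2 = +5.194 cm.
Lens 2: 1/d_i2 = 1/f₂ − 1/d_o2 = 1/(21.5) − 1/(5.194) = -0.1460, so d_i2 = -6.85 cm.
The final image is virtual, 6.85 cm to the left of lens 2 (overall magnification ≈ -0.22).

6.85 cm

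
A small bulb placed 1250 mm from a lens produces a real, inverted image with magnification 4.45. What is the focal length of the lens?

f = 1020 mm (converging)

m = −d_i/d_o ⇒ d_i = −m·d_o = −(-4.45)·(1250) = 5562 mm.
1/f = 1/d_o + 1/d_i = 1/(1250) + 1/(5562) = 0.0009798, so f = 1020 mm.
Since f is positive, the lens is converging.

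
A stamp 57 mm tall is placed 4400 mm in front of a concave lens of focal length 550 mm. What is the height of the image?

6.33 mm

For a concave lens, f = -550 mm.
1/d_i = 1/f − 1/d_o = 1/(-550.0) − 1/(4400) = -0.002045, so d_i = -488.9 mm.
m = −d_i/d_o = +0.1111.
|h_i| = |m|·h_o = 0.1111 × 57 = 6.33 mm. The image is virtual, upright and reduced, on the same side as the object.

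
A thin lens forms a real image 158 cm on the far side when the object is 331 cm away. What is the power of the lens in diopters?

d_i = +158 cm.
1/f = 1/d_o + 1/d_i = 1/(331) + 1/(158) = 0.009350 cm⁻¹.
f = 106.9 cm = 1.069 m, so P = 1/f = +0.935 D.

P = +0.935 D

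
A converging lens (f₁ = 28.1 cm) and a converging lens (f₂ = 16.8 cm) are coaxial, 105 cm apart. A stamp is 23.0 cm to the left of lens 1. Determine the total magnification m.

m = -0.431

Lens 1: 1/d_i1 = 1/(28.1) − 1/(23.0) = -0.007891, so d_i1 = -126.7 cm; m₁ = −d_i1/d_o1 = +5.509.
d_o2 = 105 − (-126.7) = 231.7 cm.
Lens 2: 1/d_i2 = 1/(16.8) − 1/(231.7) = 0.05521, so d_i2 = 18.11 cm; m₂ = −d_i2/d_o2 = -0.07818.
m = m₁·m₂ = (+5.509)(-0.07818) = -0.431.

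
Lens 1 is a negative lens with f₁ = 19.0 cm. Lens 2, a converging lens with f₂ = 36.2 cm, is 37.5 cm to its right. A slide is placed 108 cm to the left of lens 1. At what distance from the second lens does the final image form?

111 cm

Lens 1 is diverging, so f₁ = −19.0 cm.
Lens 1: 1/d_i1 = 1/f₁ − 1/d_o1 = 1/(-19.0) − 1/(108) = -0.06189, so d_i1 = -16.16 cm.
The intermediate image is 16.16 cm to the left of lens 1 (virtual), which is 37.5 − (-16.16) = 53.66 cm to the left of lens 2, so d_o2 = +53.66 cm.
Lens 2: 1/d_i2 = 1/f₂ − 1/d_o2 = 1/(36.2) − 1/(53.66) = 0.008988, so d_i2 = 111 cm.
The final image is real, 111 cm to the right of lens 2 (overall magnification ≈ -0.31).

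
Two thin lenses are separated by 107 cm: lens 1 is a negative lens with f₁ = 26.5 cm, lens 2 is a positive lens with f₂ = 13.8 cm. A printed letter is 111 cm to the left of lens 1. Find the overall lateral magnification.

f₁ = −26.5 cm (diverging).
Lens 1: 1/d_i1 = 1/(-26.5) − 1/(111) = -0.04674, so d_i1 = -21.39 cm; m₁ = −d_i1/d_o1 = +0.1927.
d_o2 = 107 − (-21.39) = 128.4 cm.
Lens 2: 1/d_i2 = 1/(13.8) − 1/(128.4) = 0.06468, so d_i2 = 15.46 cm; m₂ = −d_i2/d_o2 = -0.1204.
m = m₁·m₂ = (+0.1927)(-0.1204) = -0.0232.

m = -0.0232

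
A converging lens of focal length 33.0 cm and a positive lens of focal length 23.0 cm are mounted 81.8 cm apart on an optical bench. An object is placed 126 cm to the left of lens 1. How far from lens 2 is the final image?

60.5 cm

Lens 1: 1/d_i1 = 1/f₁ − 1/d_o1 = 1/(33.0) − 1/(126) = 0.02237, so d_i1 = 44.71 cm.
The intermediate image is 44.71 cm to the right of lens 1, which is 81.8 − (44.71) = 37.09 cm to the left of lens 2, so d_o2 = +37.09 cm.
Lens 2: 1/d_i2 = 1/f₂ − 1/d_o2 = 1/(23.0) − 1/(37.09) = 0.01652, so d_i2 = 60.5 cm.
The final image is real, 60.5 cm to the right of lens 2 (overall magnification ≈ 0.58).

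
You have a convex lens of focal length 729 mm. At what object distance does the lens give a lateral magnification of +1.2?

m = −d_i/d_o ⇒ d_i = −m·d_o.
1/f = 1/d_o + 1/d_i = 1/d_o − 1/(m·d_o) = (1 − 1/m)/d_o, so d_o = f(1 − 1/m) = (729.0)(1 − 1/(+1.2)) = 121 mm.

121 mm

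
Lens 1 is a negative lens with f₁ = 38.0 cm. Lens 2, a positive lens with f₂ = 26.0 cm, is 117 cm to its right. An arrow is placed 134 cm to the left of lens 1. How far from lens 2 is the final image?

31.6 cm

Lens 1 is diverging, so f₁ = −38.0 cm.
Lens 1: 1/d_i1 = 1/f₁ − 1/d_o1 = 1/(-38.0) − 1/(134) = -0.03378, so d_i1 = -29.60 cm.
The intermediate image is 29.60 cm to the left of lens 1 (virtual), which is 117 − (-29.60) = 146.6 cm to the left of lens 2, so d_o2 = +146.6 cm.
Lens 2: 1/d_i2 = 1/f₂ − 1/d_o2 = 1/(26.0) − 1/(146.6) = 0.03164, so d_i2 = 31.6 cm.
The final image is real, 31.6 cm to the right of lens 2 (overall magnification ≈ -0.048).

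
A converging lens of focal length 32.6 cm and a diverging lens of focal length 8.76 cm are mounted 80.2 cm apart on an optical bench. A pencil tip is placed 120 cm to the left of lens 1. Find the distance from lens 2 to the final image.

7.02 cm

Lens 1: 1/d_i1 = 1/f₁ − 1/d_o1 = 1/(32.6) − 1/(120) = 0.02234, so d_i1 = 44.76 cm.
The intermediate image is 44.76 cm to the right of lens 1, which is 80.2 − (44.76) = 35.44 cm to the left of lens 2, so d_o2 = +35.44 cm.
Lens 2 is diverging, so f₂ = −8.76 cm.
Lens 2: 1/d_i2 = 1/f₂ − 1/d_o2 = 1/(-8.76) − 1/(35.44) = -0.1424, so d_i2 = -7.02 cm.
The final image is virtual, 7.02 cm to the left of lens 2 (overall magnification ≈ -0.074).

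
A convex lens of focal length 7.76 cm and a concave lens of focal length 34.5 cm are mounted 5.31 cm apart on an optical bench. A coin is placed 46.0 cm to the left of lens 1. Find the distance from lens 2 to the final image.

Lens 1: 1/d_i1 = 1/f₁ − 1/d_o1 = 1/(7.76) − 1/(46.0) = 0.1071, so d_i1 = 9.335 cm.
The intermediate image is 9.335 cm to the right of lens 1, which lies 4.025 cm to the right of lens 2 — a virtual object — so d_o2 = −4.025 cm.
Lens 2 is diverging, so f₂ = −34.5 cm.
Lens 2: 1/d_i2 = 1/f₂ − 1/d_o2 = 1/(-34.5) − 1/(-4.025) = 0.2195, so d_i2 = 4.56 cm.
The final image is real, 4.56 cm to the right of lens 2 (overall magnification ≈ -0.23).

4.56 cm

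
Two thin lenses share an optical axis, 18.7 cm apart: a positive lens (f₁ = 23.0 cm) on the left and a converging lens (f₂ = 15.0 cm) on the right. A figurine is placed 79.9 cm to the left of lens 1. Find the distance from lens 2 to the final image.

Lens 1: 1/d_i1 = 1/f₁ − 1/d_o1 = 1/(23.0) − 1/(79.9) = 0.03096, so d_i1 = 32.30 cm.
The intermediate image is 32.30 cm to the right of lens 1, which lies 13.60 cm to the right of lens 2 — a virtual object — so d_o2 = −13.60 cm.
Lens 2: 1/d_i2 = 1/f₂ − 1/d_o2 = 1/(15.0) − 1/(-13.60) = 0.1402, so d_i2 = 7.13 cm.
The final image is real, 7.13 cm to the right of lens 2 (overall magnification ≈ -0.21).

7.13 cm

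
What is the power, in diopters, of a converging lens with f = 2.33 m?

P = +0.429 D

P = 1/f = 1/(2.33 m) = +0.429 D.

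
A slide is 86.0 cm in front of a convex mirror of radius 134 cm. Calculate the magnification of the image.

f = R/2 = 134/2 = 67.00 cm; for a convex mirror, f = -67.00 cm.
1/d_i = 1/f − 1/d_o = 1/(-67.00) − 1/(86.0) = -0.02655, so d_i = -37.66 cm.
m = −d_i/d_o = −(-37.66)/(86.0) = +0.438.
The image is virtual, upright and reduced, behind the mirror.

m = +0.438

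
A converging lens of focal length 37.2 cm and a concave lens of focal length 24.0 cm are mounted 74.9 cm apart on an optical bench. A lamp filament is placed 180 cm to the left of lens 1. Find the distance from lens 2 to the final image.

Lens 1: 1/d_i1 = 1/f₁ − 1/d_o1 = 1/(37.2) − 1/(180) = 0.02133, so d_i1 = 46.89 cm.
The intermediate image is 46.89 cm to the right of lens 1, which is 74.9 − (46.89) = 28.01 cm to the left of lens 2, so d_o2 = +28.01 cm.
Lens 2 is diverging, so f₂ = −24.0 cm.
Lens 2: 1/d_i2 = 1/f₂ − 1/d_o2 = 1/(-24.0) − 1/(28.01) = -0.07737, so d_i2 = -12.9 cm.
The final image is virtual, 12.9 cm to the left of lens 2 (overall magnification ≈ -0.12).

12.9 cm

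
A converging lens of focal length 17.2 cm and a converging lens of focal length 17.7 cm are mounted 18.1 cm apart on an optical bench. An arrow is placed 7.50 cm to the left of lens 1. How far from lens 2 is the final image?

Lens 1: 1/d_i1 = 1/f₁ − 1/d_o1 = 1/(17.2) − 1/(7.50) = -0.07519, so d_i1 = -13.30 cm.
The intermediate image is 13.30 cm to the left of lens 1 (virtual), which is 18.1 − (-13.30) = 31.40 cm to the left of lens 2, so d_o2 = +31.40 cm.
Lens 2: 1/d_i2 = 1/f₂ − 1/d_o2 = 1/(17.7) − 1/(31.40) = 0.02465, so d_i2 = 40.6 cm.
The final image is real, 40.6 cm to the right of lens 2 (overall magnification ≈ -2.3).

40.6 cm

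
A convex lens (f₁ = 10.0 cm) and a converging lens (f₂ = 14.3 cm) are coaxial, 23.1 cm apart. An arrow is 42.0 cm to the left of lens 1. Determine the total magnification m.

m = -1.03

Lens 1: 1/d_i1 = 1/(10.0) − 1/(42.0) = 0.07619, so d_i1 = 13.12 cm; m₁ = −d_i1/d_o1 = -0.3124.
d_o2 = 23.1 − (13.12) = 9.980 cm.
Lens 2: 1/d_i2 = 1/(14.3) − 1/(9.980) = -0.03027, so d_i2 = -33.04 cm; m₂ = −d_i2/d_o2 = +3.310.
m = m₁·m₂ = (-0.3124)(+3.310) = -1.03.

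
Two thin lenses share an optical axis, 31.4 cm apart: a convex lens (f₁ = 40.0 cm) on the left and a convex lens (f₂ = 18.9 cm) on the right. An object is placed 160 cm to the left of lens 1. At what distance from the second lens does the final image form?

Lens 1: 1/d_i1 = 1/f₁ − 1/d_o1 = 1/(40.0) − 1/(160) = 0.01875, so d_i1 = 53.33 cm.
The intermediate image is 53.33 cm to the right of lens 1, which lies 21.93 cm to the right of lens 2 — a virtual object — so d_o2 = −21.93 cm.
Lens 2: 1/d_i2 = 1/f₂ − 1/d_o2 = 1/(18.9) − 1/(-21.93) = 0.09851, so d_i2 = 10.2 cm.
The final image is real, 10.2 cm to the right of lens 2 (overall magnification ≈ -0.15).

10.2 cm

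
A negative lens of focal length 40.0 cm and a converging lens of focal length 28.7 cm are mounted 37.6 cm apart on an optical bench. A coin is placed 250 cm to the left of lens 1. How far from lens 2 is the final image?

47.7 cm

Lens 1 is diverging, so f₁ = −40.0 cm.
Lens 1: 1/d_i1 = 1/f₁ − 1/d_o1 = 1/(-40.0) − 1/(250) = -0.02900, so d_i1 = -34.48 cm.
The intermediate image is 34.48 cm to the left of lens 1 (virtual), which is 37.6 − (-34.48) = 72.08 cm to the left of lens 2, so d_o2 = +72.08 cm.
Lens 2: 1/d_i2 = 1/f₂ − 1/d_o2 = 1/(28.7) − 1/(72.08) = 0.02097, so d_i2 = 47.7 cm.
The final image is real, 47.7 cm to the right of lens 2 (overall magnification ≈ -0.091).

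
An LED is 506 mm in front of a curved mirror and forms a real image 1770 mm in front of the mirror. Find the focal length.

f = 394 mm (concave)

Real image ⇒ d_i = +1770 mm.
1/f = 1/d_o + 1/d_i = 1/(506) + 1/(1770) = 0.002541, so f = 394 mm.
Since f is positive, the curved mirror is concave.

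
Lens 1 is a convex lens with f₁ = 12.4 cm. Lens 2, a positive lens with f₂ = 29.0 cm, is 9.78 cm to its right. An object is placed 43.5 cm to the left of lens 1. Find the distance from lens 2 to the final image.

Lens 1: 1/d_i1 = 1/f₁ − 1/d_o1 = 1/(12.4) − 1/(43.5) = 0.05766, so d_i1 = 17.34 cm.
The intermediate image is 17.34 cm to the right of lens 1, which lies 7.560 cm to the right of lens 2 — a virtual object — so d_o2 = −7.560 cm.
Lens 2: 1/d_i2 = 1/f₂ − 1/d_o2 = 1/(29.0) − 1/(-7.560) = 0.1668, so d_i2 = 6.00 cm.
The final image is real, 6.00 cm to the right of lens 2 (overall magnification ≈ -0.32).

6.00 cm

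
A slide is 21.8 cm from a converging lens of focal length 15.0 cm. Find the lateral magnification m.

m = -2.21

1/d_i = 1/f − 1/d_o = 1/(15.00) − 1/(21.8) = 0.02080, so d_i = 48.09 cm.
m = −d_i/d_o = −(48.09)/(21.8) = -2.21.
The image is real, inverted and enlarged, on the far side of the lens.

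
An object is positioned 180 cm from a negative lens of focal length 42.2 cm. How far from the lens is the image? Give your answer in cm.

For a negative lens, f = -42.2 cm.
Lens equation: 1/v = 1/f − 1/u = 1/(-42.20) − 1/(180) = -0.02370 − 0.005556 = -0.02925, so v = -34.2 cm.
The image is virtual, upright and reduced, on the same side as the object.

34.2 cm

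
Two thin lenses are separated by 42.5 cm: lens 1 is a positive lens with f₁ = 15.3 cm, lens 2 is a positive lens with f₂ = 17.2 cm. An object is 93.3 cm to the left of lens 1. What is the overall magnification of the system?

m = +0.482

Lens 1: 1/d_i1 = 1/(15.3) − 1/(93.3) = 0.05464, so d_i1 = 18.30 cm; m₁ = −d_i1/d_o1 = -0.1961.
d_o2 = 42.5 − (18.30) = 24.20 cm.
Lens 2: 1/d_i2 = 1/(17.2) − 1/(24.20) = 0.01682, so d_i2 = 59.46 cm; m₂ = −d_i2/d_o2 = -2.457.
m = m₁·m₂ = (-0.1961)(-2.457) = +0.482.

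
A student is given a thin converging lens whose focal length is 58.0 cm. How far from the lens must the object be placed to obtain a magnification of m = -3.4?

75.1 cm

m = −d_i/d_o ⇒ d_i = −m·d_o.
1/f = 1/d_o + 1/d_i = 1/d_o − 1/(m·d_o) = (1 − 1/m)/d_o, so d_o = f(1 − 1/m) = (58.00)(1 − 1/(-3.4)) = 75.1 cm.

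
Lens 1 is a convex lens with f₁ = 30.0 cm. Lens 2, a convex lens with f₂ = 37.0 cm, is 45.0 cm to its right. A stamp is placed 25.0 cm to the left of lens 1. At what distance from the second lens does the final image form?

Lens 1: 1/d_i1 = 1/f₁ − 1/d_o1 = 1/(30.0) − 1/(25.0) = -0.006667, so d_i1 = -150.0 cm.
The intermediate image is 150.0 cm to the left of lens 1 (virtual), which is 45.0 − (-150.0) = 195.0 cm to the left of lens 2, so d_o2 = +195.0 cm.
Lens 2: 1/d_i2 = 1/f₂ − 1/d_o2 = 1/(37.0) − 1/(195.0) = 0.02190, so d_i2 = 45.7 cm.
The final image is real, 45.7 cm to the right of lens 2 (overall magnification ≈ -1.4).

45.7 cm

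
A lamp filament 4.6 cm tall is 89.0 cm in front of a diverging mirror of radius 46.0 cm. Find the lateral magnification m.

f = R/2 = 46.0/2 = 23.00 cm; for a diverging mirror, f = -23.00 cm.
1/d_i = 1/f − 1/d_o = 1/(-23.00) − 1/(89.0) = -0.05471, so d_i = -18.28 cm.
m = −d_i/d_o = −(-18.28)/(89.0) = +0.205.
The image is virtual, upright and reduced, behind the mirror.

m = +0.205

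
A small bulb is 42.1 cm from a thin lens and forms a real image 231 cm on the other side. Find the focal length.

f = 35.6 cm (converging)

Real image ⇒ d_i = +231 cm.
1/f = 1/d_o + 1/d_i = 1/(42.1) + 1/(231) = 0.02808, so f = 35.6 cm.
Since f is positive, the thin lens is converging.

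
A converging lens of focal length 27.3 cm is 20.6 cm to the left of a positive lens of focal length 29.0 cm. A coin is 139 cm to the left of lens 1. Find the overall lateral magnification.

m = -0.167

Lens 1: 1/d_i1 = 1/(27.3) − 1/(139) = 0.02944, so d_i1 = 33.97 cm; m₁ = −d_i1/d_o1 = -0.2444.
d_o2 = 20.6 − (33.97) = -13.37 cm (virtual object).
Lens 2: 1/d_i2 = 1/(29.0) − 1/(-13.37) = 0.1093, so d_i2 = 9.151 cm; m₂ = −d_i2/d_o2 = +0.6844.
m = m₁·m₂ = (-0.2444)(+0.6844) = -0.167.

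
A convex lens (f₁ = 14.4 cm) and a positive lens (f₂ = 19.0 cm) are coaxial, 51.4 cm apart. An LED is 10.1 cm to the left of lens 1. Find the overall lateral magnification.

m = -0.961

Lens 1: 1/d_i1 = 1/(14.4) − 1/(10.1) = -0.02957, so d_i1 = -33.82 cm; m₁ = −d_i1/d_o1 = +3.349.
d_o2 = 51.4 − (-33.82) = 85.22 cm.
Lens 2: 1/d_i2 = 1/(19.0) − 1/(85.22) = 0.04090, so d_i2 = 24.45 cm; m₂ = −d_i2/d_o2 = -0.2869.
m = m₁·m₂ = (+3.349)(-0.2869) = -0.961.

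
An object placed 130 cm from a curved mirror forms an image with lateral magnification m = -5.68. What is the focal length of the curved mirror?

f = 111 cm (concave)

m = −d_i/d_o ⇒ d_i = −m·d_o = −(-5.68)·(130) = 738.4 cm.
1/f = 1/d_o + 1/d_i = 1/(130) + 1/(738.4) = 0.009047, so f = 111 cm.
Since f is positive, the curved mirror is concave.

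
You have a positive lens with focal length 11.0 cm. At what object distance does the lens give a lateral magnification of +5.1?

8.84 cm

m = −d_i/d_o ⇒ d_i = −m·d_o.
1/f = 1/d_o + 1/d_i = 1/d_o − 1/(m·d_o) = (1 − 1/m)/d_o, so d_o = f(1 − 1/m) = (11.00)(1 − 1/(+5.1)) = 8.84 cm.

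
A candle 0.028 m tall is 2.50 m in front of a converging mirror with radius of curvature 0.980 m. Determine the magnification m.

m = -0.244

f = R/2 = 0.980/2 = 0.4900 m.
1/d_i = 1/f − 1/d_o = 1/(0.4900) − 1/(2.50) = 1.641, so d_i = 0.6095 m.
m = −d_i/d_o = −(0.6095)/(2.50) = -0.244.
The image is real, inverted and reduced, in front of the mirror.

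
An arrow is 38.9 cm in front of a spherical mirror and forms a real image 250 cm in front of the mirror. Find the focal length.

Real image ⇒ d_i = +250 cm.
1/f = 1/d_o + 1/d_i = 1/(38.9) + 1/(250) = 0.02971, so f = 33.7 cm.
Since f is positive, the spherical mirror is concave.

f = 33.7 cm (concave)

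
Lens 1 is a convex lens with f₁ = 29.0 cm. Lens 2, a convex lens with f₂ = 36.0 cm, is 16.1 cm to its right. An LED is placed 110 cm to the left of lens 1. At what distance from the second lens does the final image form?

Lens 1: 1/d_i1 = 1/f₁ − 1/d_o1 = 1/(29.0) − 1/(110) = 0.02539, so d_i1 = 39.38 cm.
The intermediate image is 39.38 cm to the right of lens 1, which lies 23.28 cm to the right of lens 2 — a virtual object — so d_o2 = −23.28 cm.
Lens 2: 1/d_i2 = 1/f₂ − 1/d_o2 = 1/(36.0) − 1/(-23.28) = 0.07073, so d_i2 = 14.1 cm.
The final image is real, 14.1 cm to the right of lens 2 (overall magnification ≈ -0.22).

14.1 cm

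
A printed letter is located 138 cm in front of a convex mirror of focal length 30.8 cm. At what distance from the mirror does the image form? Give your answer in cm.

For a convex mirror, f = -30.8 cm.
Mirror equation: 1/q = 1/f − 1/p = 1/(-30.80) − 1/(138) = -0.03247 − 0.007246 = -0.03971, so q = -25.2 cm.
The image is virtual, upright and reduced, behind the mirror.

25.2 cm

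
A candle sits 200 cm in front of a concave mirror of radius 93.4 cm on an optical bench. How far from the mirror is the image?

f = R/2 = 93.4/2 = 46.70 cm.
Mirror equation: 1/q = 1/f − 1/p = 1/(46.70) − 1/(200) = 0.02141 − 0.005000 = 0.01641, so q = 60.9 cm.
The image is real, inverted and reduced, in front of the mirror.

60.9 cm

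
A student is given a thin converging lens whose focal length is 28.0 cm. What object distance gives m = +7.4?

24.2 cm

m = −d_i/d_o ⇒ d_i = −m·d_o.
1/f = 1/d_o + 1/d_i = 1/d_o − 1/(m·d_o) = (1 − 1/m)/d_o, so d_o = f(1 − 1/m) = (28.00)(1 − 1/(+7.4)) = 24.2 cm.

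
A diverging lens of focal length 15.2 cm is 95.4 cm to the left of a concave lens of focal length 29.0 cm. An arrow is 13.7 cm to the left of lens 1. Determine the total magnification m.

m = +0.116

f₁ = −15.2 cm (diverging).
Lens 1: 1/d_i1 = 1/(-15.2) − 1/(13.7) = -0.1388, so d_i1 = -7.206 cm; m₁ = −d_i1/d_o1 = +0.5260.
d_o2 = 95.4 − (-7.206) = 102.6 cm.
f₂ = −29.0 cm (diverging).
Lens 2: 1/d_i2 = 1/(-29.0) − 1/(102.6) = -0.04423, so d_i2 = -22.61 cm; m₂ = −d_i2/d_o2 = +0.2204.
m = m₁·m₂ = (+0.5260)(+0.2204) = +0.116.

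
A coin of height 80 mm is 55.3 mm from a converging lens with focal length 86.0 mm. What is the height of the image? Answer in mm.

224 mm

1/d_i = 1/f − 1/d_o = 1/(86.00) − 1/(55.3) = -0.006455, so d_i = -154.9 mm.
m = −d_i/d_o = +2.801.
|h_i| = |m|·h_o = 2.801 × 80 = 224 mm. The image is virtual, upright and enlarged, on the same side as the object.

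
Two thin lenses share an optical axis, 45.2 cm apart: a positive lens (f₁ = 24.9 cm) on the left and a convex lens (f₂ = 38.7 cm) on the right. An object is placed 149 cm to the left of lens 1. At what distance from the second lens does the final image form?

Lens 1: 1/d_i1 = 1/f₁ − 1/d_o1 = 1/(24.9) − 1/(149) = 0.03345, so d_i1 = 29.90 cm.
The intermediate image is 29.90 cm to the right of lens 1, which is 45.2 − (29.90) = 15.30 cm to the left of lens 2, so d_o2 = +15.30 cm.
Lens 2: 1/d_i2 = 1/f₂ − 1/d_o2 = 1/(38.7) − 1/(15.30) = -0.03952, so d_i2 = -25.3 cm.
The final image is virtual, 25.3 cm to the left of lens 2 (overall magnification ≈ -0.33).

25.3 cm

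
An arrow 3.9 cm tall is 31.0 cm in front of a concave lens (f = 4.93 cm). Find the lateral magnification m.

m = +0.137

For a concave lens, f = -4.93 cm.
1/d_i = 1/f − 1/d_o = 1/(-4.930) − 1/(31.0) = -0.2351, so d_i = -4.254 cm.
m = −d_i/d_o = −(-4.254)/(31.0) = +0.137.
The image is virtual, upright and reduced, on the same side as the object.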